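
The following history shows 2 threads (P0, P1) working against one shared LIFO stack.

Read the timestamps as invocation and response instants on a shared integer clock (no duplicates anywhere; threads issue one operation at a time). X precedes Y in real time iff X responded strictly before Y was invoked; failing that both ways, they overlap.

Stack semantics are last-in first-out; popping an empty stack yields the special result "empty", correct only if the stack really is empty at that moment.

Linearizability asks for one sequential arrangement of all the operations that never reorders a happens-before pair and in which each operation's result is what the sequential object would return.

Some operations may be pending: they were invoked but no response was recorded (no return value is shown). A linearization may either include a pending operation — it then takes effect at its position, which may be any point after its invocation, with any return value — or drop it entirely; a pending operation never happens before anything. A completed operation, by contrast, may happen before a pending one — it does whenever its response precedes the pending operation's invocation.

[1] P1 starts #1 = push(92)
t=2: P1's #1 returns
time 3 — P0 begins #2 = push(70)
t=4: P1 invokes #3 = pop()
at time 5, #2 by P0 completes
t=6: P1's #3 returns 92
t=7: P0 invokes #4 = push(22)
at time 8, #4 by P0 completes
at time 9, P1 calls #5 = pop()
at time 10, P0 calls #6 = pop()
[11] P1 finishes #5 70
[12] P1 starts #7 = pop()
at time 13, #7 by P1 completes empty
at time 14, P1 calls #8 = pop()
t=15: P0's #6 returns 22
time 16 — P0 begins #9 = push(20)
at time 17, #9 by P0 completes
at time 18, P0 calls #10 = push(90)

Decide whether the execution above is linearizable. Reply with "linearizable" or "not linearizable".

one valid linearization: #1, #3, #2, #4, #6, #5, #7, #8, #9
after step 1 (#1 push(92)): stack <92>
after step 2 (#3 pop() → 92): stack <>
after step 3 (#2 push(70)): stack <70>
after step 4 (#4 push(22)): stack <70,22>
after step 5 (#6 pop() → 22): stack <70>
after step 6 (#5 pop() → 70): stack <>
after step 7 (#7 pop() → empty): stack <>
after step 8 (#8 pop() (pending, included)): stack <>
after step 9 (#9 push(20)): stack <20>

linearizable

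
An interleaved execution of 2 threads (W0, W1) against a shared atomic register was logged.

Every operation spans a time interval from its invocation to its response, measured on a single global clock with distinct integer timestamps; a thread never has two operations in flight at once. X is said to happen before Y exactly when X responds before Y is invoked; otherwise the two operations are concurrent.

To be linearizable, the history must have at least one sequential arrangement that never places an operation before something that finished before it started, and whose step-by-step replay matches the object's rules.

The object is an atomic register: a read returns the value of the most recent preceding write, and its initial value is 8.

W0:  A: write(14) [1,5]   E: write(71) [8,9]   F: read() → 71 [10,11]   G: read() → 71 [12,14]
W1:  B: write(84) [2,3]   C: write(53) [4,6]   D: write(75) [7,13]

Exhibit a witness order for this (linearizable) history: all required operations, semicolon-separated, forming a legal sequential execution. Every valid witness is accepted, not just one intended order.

1. A write(14), leaving value 14
2. B write(84), leaving value 84
3. C write(53), leaving value 53
4. D write(75), leaving value 75
5. E write(71), leaving value 71
6. F read() → 71, leaving value 71
7. G read() → 71, leaving value 71

A; B; C; D; E; F; G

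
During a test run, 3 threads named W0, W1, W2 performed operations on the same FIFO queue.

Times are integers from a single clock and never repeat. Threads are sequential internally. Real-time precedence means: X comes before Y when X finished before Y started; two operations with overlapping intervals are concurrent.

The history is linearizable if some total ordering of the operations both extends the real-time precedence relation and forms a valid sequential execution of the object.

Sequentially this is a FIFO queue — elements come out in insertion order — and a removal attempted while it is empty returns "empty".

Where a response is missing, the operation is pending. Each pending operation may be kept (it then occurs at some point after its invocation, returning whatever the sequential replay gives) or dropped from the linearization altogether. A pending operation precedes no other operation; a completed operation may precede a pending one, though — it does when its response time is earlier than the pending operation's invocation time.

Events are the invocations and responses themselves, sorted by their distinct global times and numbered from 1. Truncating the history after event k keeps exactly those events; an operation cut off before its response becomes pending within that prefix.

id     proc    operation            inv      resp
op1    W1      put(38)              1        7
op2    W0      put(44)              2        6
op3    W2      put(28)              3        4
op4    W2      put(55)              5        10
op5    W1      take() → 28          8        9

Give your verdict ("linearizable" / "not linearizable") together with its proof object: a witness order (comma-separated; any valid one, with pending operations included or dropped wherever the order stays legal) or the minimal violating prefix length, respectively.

step 1: op3 put(28) — queue <28>
step 2: op1 put(38) — queue <28,38>
step 3: op2 put(44) — queue <28,38,44>
step 4: op4 put(55) — queue <28,38,44,55>
step 5: op5 take() → 28 — queue <38,44,55>

linearizable — witness: op3, op1, op2, op4, op5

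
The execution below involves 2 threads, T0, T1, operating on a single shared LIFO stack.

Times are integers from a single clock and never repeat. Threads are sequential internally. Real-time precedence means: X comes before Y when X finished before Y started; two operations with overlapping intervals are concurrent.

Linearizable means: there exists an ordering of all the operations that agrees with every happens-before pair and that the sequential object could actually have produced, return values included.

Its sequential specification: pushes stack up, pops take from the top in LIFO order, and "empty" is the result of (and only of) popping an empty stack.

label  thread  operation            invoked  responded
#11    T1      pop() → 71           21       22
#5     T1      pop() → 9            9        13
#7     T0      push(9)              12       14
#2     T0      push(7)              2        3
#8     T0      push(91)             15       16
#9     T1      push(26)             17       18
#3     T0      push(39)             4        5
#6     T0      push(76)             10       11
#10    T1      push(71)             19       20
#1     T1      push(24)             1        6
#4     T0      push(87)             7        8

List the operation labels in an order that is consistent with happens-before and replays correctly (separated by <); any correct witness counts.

1. #1 push(24), leaving stack <24>
2. #2 push(7), leaving stack <24,7>
3. #3 push(39), leaving stack <24,7,39>
4. #4 push(87), leaving stack <24,7,39,87>
5. #6 push(76), leaving stack <24,7,39,87,76>
6. #7 push(9), leaving stack <24,7,39,87,76,9>
7. #5 pop() → 9, leaving stack <24,7,39,87,76>
8. #8 push(91), leaving stack <24,7,39,87,76,91>
9. #9 push(26), leaving stack <24,7,39,87,76,91,26>
10. #10 push(71), leaving stack <24,7,39,87,76,91,26,71>
11. #11 pop() → 71, leaving stack <24,7,39,87,76,91,26>

#1 < #2 < #3 < #4 < #6 < #7 < #5 < #8 < #9 < #10 < #11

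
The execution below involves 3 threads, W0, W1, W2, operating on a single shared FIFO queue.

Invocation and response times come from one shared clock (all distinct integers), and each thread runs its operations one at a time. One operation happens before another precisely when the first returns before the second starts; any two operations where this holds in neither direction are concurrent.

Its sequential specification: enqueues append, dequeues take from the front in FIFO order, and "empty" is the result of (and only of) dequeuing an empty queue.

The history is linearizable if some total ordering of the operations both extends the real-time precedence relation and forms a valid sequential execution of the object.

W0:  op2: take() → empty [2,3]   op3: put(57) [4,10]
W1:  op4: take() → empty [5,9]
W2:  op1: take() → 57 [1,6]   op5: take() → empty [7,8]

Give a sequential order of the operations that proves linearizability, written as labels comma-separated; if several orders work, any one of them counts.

op2, op3, op1, op4, op5

step 1: op2 take() → empty — queue <>
step 2: op3 put(57) — queue <57>
step 3: op1 take() → 57 — queue <>
step 4: op4 take() → empty — queue <>
step 5: op5 take() → empty — queue <>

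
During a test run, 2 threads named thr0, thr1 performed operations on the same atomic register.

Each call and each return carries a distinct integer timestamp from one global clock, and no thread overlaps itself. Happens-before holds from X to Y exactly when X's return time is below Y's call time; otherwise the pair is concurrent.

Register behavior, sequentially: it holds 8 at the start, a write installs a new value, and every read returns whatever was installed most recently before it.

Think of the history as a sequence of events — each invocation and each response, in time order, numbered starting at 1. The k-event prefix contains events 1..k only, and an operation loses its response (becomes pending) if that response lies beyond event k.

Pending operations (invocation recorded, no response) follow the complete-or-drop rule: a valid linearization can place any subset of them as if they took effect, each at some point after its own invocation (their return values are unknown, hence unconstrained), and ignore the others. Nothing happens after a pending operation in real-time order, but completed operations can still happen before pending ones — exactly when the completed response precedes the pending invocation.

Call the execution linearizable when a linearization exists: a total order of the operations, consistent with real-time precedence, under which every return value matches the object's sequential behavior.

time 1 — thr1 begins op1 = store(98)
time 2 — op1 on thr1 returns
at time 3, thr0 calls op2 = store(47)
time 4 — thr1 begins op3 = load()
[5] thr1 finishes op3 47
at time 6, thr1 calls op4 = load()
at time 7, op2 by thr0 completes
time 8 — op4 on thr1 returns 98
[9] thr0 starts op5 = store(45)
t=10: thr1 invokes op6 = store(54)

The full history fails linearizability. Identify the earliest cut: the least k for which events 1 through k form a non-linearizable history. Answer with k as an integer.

8

events 1..7 are linearizable; a witness order is op1, op2, op3:
after step 1 (op1 store(98)): value 98
after step 2 (op2 store(47)): value 47
after step 3 (op3 load() → 47): value 47
include event 8 — op4 responding at 8 — and every candidate order breaks
one such order, op1, op2, op3, op4, breaks at step 4 where op4 load() → 98 is illegal
one such order, op1, op3, op2, op4, breaks at step 2 where op3 load() → 47 is illegal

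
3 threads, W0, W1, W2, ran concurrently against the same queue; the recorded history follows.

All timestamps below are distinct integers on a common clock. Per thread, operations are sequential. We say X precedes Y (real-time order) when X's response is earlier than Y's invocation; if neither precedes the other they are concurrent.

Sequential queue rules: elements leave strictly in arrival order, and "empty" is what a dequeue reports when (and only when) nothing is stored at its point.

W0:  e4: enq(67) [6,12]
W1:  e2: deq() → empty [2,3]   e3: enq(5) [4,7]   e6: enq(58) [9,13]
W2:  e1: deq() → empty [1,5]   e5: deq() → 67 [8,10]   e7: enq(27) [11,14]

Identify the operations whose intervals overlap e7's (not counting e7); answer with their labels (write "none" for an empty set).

e4, e6

e7 spans [11,14]: anything still running between times 11 and 14 counts as concurrent
e1 [1,5]: before
e2 [2,3]: before
e3 [4,7]: before
e4 [6,12]: concurrent
e5 [8,10]: before
e6 [9,13]: concurrent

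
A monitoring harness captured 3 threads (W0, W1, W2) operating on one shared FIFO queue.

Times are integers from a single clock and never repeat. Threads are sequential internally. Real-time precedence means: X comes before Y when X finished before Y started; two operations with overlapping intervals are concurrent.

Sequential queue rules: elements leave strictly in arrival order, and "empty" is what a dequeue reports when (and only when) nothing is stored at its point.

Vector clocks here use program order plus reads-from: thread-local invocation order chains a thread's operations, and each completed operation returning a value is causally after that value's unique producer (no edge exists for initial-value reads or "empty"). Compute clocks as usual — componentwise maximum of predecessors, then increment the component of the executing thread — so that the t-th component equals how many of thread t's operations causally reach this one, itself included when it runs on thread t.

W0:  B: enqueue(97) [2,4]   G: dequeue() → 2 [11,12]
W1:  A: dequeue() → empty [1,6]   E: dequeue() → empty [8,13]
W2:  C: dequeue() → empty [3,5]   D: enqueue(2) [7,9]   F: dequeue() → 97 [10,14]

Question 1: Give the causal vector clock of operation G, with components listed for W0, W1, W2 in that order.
(2, 0, 2)

no predecessors for C (invoked 3): W2 increments from zero → (0, 0, 1)
no predecessors for A (invoked 1): W1 increments from zero → (0, 1, 0)
no predecessors for B (invoked 2): W0 increments from zero → (1, 0, 0)
VC(D, invoked at 7): max of VC(C)=(0, 0, 1), then +1 on thread W2 → (0, 0, 2)
VC(E, invoked at 8): max of VC(A)=(0, 1, 0), then +1 on thread W1 → (0, 2, 0)
VC(F, invoked at 10): max of VC(B)=(1, 0, 0), VC(D)=(0, 0, 2), then +1 on thread W2 → (1, 0, 3)
VC(G, invoked at 11): max of VC(B)=(1, 0, 0), VC(D)=(0, 0, 2), then +1 on thread W0 → (2, 0, 2)
target: VC(G) = (2, 0, 2)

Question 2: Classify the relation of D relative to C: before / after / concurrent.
after

D spans [7,9], C spans [3,5]
resp(C)=5 < inv(D)=7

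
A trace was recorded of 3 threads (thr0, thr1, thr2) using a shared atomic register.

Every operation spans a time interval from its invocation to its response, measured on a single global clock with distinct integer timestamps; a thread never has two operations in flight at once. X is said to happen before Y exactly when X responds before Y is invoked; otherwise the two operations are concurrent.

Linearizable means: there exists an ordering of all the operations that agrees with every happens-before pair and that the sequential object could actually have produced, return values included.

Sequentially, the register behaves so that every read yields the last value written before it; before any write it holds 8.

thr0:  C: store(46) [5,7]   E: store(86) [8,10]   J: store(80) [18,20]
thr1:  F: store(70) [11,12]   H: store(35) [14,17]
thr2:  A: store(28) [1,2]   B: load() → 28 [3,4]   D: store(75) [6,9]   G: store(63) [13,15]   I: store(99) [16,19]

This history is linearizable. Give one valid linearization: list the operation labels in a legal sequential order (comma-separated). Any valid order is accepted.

after step 1 (A store(28)): value 28
after step 2 (B load() → 28): value 28
after step 3 (C store(46)): value 46
after step 4 (D store(75)): value 75
after step 5 (E store(86)): value 86
after step 6 (F store(70)): value 70
after step 7 (G store(63)): value 63
after step 8 (H store(35)): value 35
after step 9 (I store(99)): value 99
after step 10 (J store(80)): value 80

A, B, C, D, E, F, G, H, I, J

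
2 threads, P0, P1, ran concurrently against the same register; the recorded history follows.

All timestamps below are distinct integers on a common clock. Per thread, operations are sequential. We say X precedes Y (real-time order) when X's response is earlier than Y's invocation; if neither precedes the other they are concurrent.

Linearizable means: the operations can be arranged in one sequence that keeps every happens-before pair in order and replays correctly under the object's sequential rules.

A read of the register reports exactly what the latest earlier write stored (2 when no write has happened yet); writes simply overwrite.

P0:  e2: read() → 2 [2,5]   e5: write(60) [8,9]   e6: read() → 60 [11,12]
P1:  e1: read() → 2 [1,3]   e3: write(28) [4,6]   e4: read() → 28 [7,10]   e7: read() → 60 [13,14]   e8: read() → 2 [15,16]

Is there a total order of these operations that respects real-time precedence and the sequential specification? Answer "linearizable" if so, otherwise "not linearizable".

events 1..15 are fine; event 16 — the response of e8 at time 16 — makes the prefix non-linearizable
8 completed operations, 6 real-time-consistent orders — every register replay fails
sample order e1, e2, e3, e4, e5, e6, e7, e8 stalls at step 8 — e8 read() → 2 has no legal effect
sample order e1, e2, e3, e5, e4, e6, e7, e8 stalls at step 5 — e4 read() → 28 has no legal effect

not linearizable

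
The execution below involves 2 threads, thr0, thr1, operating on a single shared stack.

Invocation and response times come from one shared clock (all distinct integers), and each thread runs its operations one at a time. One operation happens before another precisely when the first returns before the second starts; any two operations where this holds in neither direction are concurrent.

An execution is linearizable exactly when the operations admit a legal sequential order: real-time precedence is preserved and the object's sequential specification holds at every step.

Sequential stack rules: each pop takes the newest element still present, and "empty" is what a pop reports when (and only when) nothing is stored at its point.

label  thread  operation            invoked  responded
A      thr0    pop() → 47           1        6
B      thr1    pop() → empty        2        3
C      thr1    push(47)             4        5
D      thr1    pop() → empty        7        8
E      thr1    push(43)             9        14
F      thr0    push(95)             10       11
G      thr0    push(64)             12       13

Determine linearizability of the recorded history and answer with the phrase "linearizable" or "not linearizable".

a witness: B, C, A, D, E, F, G
1. B pop() → empty, leaving stack <>
2. C push(47), leaving stack <47>
3. A pop() → 47, leaving stack <>
4. D pop() → empty, leaving stack <>
5. E push(43), leaving stack <43>
6. F push(95), leaving stack <43,95>
7. G push(64), leaving stack <43,95,64>

linearizable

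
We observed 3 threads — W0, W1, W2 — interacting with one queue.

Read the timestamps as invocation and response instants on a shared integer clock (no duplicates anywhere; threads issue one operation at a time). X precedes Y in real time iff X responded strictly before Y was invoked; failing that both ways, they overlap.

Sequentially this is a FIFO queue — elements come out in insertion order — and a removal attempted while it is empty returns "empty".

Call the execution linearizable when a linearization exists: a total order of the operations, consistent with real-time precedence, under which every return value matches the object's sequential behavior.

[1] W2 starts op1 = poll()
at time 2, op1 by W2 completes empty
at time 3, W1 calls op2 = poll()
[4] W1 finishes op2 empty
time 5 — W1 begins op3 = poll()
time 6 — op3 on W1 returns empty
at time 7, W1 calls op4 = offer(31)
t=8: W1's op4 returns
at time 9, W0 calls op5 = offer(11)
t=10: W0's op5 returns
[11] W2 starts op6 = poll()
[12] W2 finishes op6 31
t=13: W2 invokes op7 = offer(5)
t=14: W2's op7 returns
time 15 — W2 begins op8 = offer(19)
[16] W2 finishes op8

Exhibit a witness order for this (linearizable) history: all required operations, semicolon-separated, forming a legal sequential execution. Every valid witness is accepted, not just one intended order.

op1; op2; op3; op4; op5; op6; op7; op8

step 1: op1 poll() → empty — queue <>
step 2: op2 poll() → empty — queue <>
step 3: op3 poll() → empty — queue <>
step 4: op4 offer(31) — queue <31>
step 5: op5 offer(11) — queue <31,11>
step 6: op6 poll() → 31 — queue <11>
step 7: op7 offer(5) — queue <11,5>
step 8: op8 offer(19) — queue <11,5,19>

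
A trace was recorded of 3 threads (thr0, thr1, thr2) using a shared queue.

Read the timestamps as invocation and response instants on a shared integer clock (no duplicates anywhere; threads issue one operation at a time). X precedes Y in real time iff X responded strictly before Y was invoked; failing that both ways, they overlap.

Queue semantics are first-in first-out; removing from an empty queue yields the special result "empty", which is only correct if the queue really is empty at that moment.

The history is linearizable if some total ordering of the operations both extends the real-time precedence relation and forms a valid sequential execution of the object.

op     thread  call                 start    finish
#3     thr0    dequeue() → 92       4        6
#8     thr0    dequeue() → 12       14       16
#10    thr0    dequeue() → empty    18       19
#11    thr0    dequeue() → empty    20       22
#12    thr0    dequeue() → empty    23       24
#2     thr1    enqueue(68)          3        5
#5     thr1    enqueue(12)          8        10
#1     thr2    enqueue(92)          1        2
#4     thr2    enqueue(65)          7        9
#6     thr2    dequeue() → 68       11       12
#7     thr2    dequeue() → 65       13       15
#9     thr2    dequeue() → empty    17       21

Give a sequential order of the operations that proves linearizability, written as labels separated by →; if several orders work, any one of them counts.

1. #1 enqueue(92), leaving queue <92>
2. #2 enqueue(68), leaving queue <92,68>
3. #3 dequeue() → 92, leaving queue <68>
4. #4 enqueue(65), leaving queue <68,65>
5. #5 enqueue(12), leaving queue <68,65,12>
6. #6 dequeue() → 68, leaving queue <65,12>
7. #7 dequeue() → 65, leaving queue <12>
8. #8 dequeue() → 12, leaving queue <>
9. #9 dequeue() → empty, leaving queue <>
10. #10 dequeue() → empty, leaving queue <>
11. #11 dequeue() → empty, leaving queue <>
12. #12 dequeue() → empty, leaving queue <>

#1 → #2 → #3 → #4 → #5 → #6 → #7 → #8 → #9 → #10 → #11 → #12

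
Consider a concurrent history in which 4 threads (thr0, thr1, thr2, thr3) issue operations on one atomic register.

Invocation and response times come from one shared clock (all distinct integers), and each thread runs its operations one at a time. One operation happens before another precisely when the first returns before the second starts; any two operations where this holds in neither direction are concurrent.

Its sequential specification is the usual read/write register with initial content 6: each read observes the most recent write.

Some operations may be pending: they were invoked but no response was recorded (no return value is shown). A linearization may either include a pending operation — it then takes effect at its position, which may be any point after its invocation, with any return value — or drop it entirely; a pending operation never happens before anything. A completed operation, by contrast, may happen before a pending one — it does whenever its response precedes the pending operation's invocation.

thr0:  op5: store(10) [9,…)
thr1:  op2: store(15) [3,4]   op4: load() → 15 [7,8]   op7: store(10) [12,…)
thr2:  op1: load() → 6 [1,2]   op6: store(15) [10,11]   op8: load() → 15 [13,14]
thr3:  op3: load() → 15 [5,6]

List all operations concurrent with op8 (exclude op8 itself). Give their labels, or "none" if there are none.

op8 spans [13,14]; an op avoiding the whole window 13..14 is ordered, any other is concurrent
op1 [1,2]: before
op2 [3,4]: before
op3 [5,6]: before
op4 [7,8]: before
op5 [9,…): concurrent
op6 [10,11]: before
op7 [12,…): concurrent

op5, op7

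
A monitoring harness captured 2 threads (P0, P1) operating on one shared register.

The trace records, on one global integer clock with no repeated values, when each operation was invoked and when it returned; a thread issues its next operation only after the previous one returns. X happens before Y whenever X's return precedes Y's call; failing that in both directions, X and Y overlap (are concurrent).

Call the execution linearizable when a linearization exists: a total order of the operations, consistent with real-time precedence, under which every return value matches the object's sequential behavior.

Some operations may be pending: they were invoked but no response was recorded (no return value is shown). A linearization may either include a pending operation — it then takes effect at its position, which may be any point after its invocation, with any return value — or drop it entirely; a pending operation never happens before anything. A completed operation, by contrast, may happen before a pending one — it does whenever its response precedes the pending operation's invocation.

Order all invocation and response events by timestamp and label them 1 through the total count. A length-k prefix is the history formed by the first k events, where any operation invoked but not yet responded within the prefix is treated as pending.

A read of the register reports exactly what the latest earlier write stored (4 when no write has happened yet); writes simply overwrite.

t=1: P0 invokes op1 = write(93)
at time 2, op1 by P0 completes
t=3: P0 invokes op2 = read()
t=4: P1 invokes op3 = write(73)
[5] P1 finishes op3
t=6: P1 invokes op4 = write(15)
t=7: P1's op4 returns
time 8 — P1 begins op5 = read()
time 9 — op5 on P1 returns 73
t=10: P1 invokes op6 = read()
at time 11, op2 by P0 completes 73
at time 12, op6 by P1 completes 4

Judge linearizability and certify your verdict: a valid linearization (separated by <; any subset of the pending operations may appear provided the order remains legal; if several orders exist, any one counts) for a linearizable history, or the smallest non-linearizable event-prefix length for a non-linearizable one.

events 1..8 are fine; event 9 — the response of op5 at time 9 — makes the prefix non-linearizable
exactly one order of the 4 completed ops respects real time; the register replay fails
including or dropping the 1 pending operation (op2) in any combination fails
sample order op1, op3, op4, op5 (pending dropped) stalls at step 4 — op5 read() → 73 has no legal effect

not linearizable — minimal violating prefix: 9 events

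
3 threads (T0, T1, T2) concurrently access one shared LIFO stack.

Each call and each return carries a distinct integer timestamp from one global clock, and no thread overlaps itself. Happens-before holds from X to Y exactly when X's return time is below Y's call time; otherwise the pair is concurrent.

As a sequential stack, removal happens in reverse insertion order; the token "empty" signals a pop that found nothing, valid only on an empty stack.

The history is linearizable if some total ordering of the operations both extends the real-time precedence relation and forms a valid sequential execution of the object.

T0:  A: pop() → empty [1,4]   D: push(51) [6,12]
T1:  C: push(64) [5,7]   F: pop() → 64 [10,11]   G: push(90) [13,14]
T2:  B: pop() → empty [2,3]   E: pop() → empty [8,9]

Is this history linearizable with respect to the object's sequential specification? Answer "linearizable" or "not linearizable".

already the first 9 events (up to E's response at time 9) admit no linearization; the first 8 still do
every one of the 2 real-time-consistent orders over 4 completed LIFO stack ops fails the sequential spec
every completion of the 1 pending operation (D) was checked; none linearizes
one such order, A, B, C, E (pending dropped), breaks at step 4 where E pop() → empty is illegal
one such order, B, A, C, E (pending dropped), breaks at step 4 where E pop() → empty is illegal

not linearizable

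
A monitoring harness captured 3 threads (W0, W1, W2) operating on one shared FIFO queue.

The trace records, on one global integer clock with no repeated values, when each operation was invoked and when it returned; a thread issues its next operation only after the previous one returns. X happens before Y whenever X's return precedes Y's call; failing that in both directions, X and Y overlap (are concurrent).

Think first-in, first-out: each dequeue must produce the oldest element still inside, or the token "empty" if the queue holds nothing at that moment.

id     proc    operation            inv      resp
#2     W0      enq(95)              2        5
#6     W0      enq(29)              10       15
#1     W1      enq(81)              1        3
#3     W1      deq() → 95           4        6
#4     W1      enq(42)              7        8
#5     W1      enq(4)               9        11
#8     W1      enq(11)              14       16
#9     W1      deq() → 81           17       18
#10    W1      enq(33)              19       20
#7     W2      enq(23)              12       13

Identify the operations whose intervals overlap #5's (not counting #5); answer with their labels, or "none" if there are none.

concurrent with #5 ([9,11]): every op whose interval crosses 9..11
#1 [1,3]: before
#2 [2,5]: before
#3 [4,6]: before
#4 [7,8]: before
#6 [10,15]: concurrent
#7 [12,13]: after
#8 [14,16]: after
#9 [17,18]: after
#10 [19,20]: after

#6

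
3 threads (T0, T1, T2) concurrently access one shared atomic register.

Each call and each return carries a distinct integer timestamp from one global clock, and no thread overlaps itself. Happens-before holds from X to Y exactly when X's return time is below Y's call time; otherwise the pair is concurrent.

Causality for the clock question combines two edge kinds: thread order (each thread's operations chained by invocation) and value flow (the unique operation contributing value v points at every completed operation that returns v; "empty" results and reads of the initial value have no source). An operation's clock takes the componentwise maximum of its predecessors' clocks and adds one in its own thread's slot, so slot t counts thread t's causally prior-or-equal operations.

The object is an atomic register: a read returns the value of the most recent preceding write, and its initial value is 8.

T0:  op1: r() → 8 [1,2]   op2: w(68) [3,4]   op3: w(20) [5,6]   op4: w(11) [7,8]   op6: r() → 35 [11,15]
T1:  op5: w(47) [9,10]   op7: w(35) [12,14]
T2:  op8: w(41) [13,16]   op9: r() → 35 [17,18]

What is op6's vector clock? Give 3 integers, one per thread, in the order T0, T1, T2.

op8, invoked 13, has no incoming edges; only T2's bump applies → (0, 0, 1)
op5, invoked 9, has no incoming edges; only T1's bump applies → (0, 1, 0)
op1, invoked 1, has no incoming edges; only T0's bump applies → (1, 0, 0)
merge at op7 (invoked 12): VC(op5)=(0, 1, 0), own-thread bump on T1 → (0, 2, 0)
merge at op2 (invoked 3): VC(op1)=(1, 0, 0), own-thread bump on T0 → (2, 0, 0)
merge at op3 (invoked 5): VC(op2)=(2, 0, 0), own-thread bump on T0 → (3, 0, 0)
merge at op9 (invoked 17): VC(op7)=(0, 2, 0), VC(op8)=(0, 0, 1), own-thread bump on T2 → (0, 2, 2)
merge at op4 (invoked 7): VC(op3)=(3, 0, 0), own-thread bump on T0 → (4, 0, 0)
merge at op6 (invoked 11): VC(op4)=(4, 0, 0), VC(op7)=(0, 2, 0), own-thread bump on T0 → (5, 2, 0)
target: VC(op6) = (5, 2, 0)

(5, 2, 0)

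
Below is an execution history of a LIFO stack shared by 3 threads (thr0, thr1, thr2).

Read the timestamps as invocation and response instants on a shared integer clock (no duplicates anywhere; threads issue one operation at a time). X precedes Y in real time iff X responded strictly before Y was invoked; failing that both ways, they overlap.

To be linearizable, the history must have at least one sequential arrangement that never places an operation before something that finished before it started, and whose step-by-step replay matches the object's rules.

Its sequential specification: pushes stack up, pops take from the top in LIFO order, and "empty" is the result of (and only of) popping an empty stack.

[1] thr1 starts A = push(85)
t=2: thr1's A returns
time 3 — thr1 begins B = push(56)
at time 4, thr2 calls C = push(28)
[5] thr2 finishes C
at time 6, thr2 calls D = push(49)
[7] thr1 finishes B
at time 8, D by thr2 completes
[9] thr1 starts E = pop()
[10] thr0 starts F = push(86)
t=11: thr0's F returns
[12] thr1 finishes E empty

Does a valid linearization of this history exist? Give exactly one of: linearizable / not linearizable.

cut after 11 events: linearizable; cut after 12 events (E responds, time 12): not linearizable
real-time-consistent orders of the 6 completed operations: 6 — all fail the LIFO stack replay
e.g. A, B, C, D, E, F: illegal at step 5, since E pop() → empty cannot apply there
e.g. A, B, C, D, F, E: illegal at step 6, since E pop() → empty cannot apply there

not linearizable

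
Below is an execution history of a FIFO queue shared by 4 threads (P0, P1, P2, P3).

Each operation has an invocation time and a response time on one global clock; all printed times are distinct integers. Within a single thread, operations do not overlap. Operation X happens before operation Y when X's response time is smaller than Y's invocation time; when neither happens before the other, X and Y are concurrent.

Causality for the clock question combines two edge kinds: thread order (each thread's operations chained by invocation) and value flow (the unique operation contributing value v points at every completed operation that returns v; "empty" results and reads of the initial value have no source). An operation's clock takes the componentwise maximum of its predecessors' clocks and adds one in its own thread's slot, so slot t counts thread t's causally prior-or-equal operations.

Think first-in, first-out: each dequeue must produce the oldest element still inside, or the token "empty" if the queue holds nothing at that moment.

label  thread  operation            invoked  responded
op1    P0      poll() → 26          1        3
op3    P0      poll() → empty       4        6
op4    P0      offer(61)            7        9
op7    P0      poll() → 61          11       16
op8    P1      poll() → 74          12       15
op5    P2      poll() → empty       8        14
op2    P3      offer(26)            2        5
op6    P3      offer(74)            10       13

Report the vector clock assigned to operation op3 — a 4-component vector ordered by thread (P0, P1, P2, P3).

op2, invoked 2, has no incoming edges; only P3's bump applies → (0, 0, 0, 1)
op5, invoked 8, has no incoming edges; only P2's bump applies → (0, 0, 1, 0)
op6 (invocation 10): componentwise max over VC(op2)=(0, 0, 0, 1), +1 at P3, giving (0, 0, 0, 2)
op1 (invocation 1): componentwise max over VC(op2)=(0, 0, 0, 1), +1 at P0, giving (1, 0, 0, 1)
op8 (invocation 12): componentwise max over VC(op6)=(0, 0, 0, 2), +1 at P1, giving (0, 1, 0, 2)
op3 (invocation 4): componentwise max over VC(op1)=(1, 0, 0, 1), +1 at P0, giving (2, 0, 0, 1)
op4 (invocation 7): componentwise max over VC(op3)=(2, 0, 0, 1), +1 at P0, giving (3, 0, 0, 1)
op7 (invocation 11): componentwise max over VC(op4)=(3, 0, 0, 1), +1 at P0, giving (4, 0, 0, 1)
target: VC(op3) = (2, 0, 0, 1)

(2, 0, 0, 1)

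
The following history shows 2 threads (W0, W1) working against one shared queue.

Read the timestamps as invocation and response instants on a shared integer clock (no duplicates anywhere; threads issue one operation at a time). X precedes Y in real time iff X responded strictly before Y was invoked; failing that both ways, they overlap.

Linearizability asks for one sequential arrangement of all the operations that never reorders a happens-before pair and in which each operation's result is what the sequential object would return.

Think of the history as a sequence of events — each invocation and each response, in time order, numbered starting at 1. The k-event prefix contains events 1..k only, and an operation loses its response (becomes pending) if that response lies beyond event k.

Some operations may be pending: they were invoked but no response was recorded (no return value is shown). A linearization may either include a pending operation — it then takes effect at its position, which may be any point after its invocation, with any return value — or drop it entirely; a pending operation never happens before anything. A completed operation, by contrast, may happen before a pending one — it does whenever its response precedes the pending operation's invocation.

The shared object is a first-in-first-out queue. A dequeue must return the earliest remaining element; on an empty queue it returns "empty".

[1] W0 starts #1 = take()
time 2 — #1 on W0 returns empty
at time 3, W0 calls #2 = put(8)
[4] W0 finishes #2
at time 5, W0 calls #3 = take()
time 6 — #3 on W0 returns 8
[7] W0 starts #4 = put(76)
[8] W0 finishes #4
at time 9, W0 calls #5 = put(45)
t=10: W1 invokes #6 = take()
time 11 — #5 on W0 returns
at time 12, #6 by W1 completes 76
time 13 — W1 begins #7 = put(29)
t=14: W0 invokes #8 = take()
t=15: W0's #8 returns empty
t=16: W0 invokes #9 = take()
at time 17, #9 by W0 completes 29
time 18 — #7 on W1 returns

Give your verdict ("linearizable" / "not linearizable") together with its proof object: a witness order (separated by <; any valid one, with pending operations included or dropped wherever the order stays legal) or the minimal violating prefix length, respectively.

prefix check: 1..14 passes, 1..15 fails once #8's time-15 response joins
the 7 completed operations admit 2 real-time orders; each fails the queue replay
no completion choice of the 1 pending operation (#7) rescues it — every subset was tried
take #1, #2, #3, #4, #5, #6, #8 (pending dropped): step 7 already fails, because #8 take() → empty cannot occur there
take #1, #2, #3, #4, #6, #5, #8 (pending dropped): step 7 already fails, because #8 take() → empty cannot occur there

not linearizable — minimal violating prefix: 15 events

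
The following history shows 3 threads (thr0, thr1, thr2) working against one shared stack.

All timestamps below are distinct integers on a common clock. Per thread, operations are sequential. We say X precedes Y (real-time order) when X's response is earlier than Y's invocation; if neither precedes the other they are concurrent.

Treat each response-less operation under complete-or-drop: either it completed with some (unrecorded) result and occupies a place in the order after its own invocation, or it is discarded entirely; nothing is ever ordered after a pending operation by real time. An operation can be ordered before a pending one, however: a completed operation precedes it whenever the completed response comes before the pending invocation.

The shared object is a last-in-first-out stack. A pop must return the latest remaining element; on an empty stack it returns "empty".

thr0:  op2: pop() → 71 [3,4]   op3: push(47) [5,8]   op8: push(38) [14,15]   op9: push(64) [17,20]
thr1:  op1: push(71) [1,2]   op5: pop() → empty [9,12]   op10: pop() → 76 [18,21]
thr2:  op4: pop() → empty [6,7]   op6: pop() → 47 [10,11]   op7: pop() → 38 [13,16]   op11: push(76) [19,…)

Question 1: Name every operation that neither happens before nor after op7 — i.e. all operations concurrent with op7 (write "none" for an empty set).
Answer: op8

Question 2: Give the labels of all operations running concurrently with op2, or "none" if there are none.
Answer: none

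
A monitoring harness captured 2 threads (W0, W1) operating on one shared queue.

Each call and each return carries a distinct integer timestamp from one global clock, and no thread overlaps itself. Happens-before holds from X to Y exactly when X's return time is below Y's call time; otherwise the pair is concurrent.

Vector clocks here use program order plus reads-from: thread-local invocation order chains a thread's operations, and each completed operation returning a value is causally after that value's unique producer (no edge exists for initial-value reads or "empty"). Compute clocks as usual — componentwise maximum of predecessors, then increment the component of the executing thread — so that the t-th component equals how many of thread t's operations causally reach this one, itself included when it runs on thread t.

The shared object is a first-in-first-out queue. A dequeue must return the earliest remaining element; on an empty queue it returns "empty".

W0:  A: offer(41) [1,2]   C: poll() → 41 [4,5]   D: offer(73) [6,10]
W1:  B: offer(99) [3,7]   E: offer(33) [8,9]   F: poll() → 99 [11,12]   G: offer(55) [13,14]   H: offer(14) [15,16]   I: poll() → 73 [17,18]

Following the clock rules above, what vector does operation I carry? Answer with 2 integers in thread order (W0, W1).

VC(B, invoked at 3): no causal predecessors; +1 on W1 → (0, 1)
VC(A, invoked at 1): no causal predecessors; +1 on W0 → (1, 0)
E, invoked 8, takes VC(B)=(0, 1) under max, adds 1 for W1 → (0, 2)
C, invoked 4, takes VC(A)=(1, 0) under max, adds 1 for W0 → (2, 0)
F, invoked 11, takes VC(B)=(0, 1), VC(E)=(0, 2) under max, adds 1 for W1 → (0, 3)
D, invoked 6, takes VC(C)=(2, 0) under max, adds 1 for W0 → (3, 0)
G, invoked 13, takes VC(F)=(0, 3) under max, adds 1 for W1 → (0, 4)
H, invoked 15, takes VC(G)=(0, 4) under max, adds 1 for W1 → (0, 5)
I, invoked 17, takes VC(D)=(3, 0), VC(H)=(0, 5) under max, adds 1 for W1 → (3, 6)
target: VC(I) = (3, 6)

(3, 6)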